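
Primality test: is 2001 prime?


2001 / 3 = 667 (exact division)
2001 is NOT prime.

No, 2001 is not prime


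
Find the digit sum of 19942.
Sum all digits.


1 + 9 + 9 + 4 + 2 = 25


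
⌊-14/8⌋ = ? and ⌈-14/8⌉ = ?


-14/8 = -1.7500
floor = -2
ceil = -1

floor = -2, ceil = -1


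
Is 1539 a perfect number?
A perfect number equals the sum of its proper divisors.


Proper divisors of 1539: 1, 3, 9, 19, 27, 57, 81, 171, 513
Sum = 1 + 3 + 9 + 19 + 27 + 57 + 81 + 171 + 513 = 881

No, 1539 is not perfect (881 ≠ 1539)


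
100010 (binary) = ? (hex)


100010 (base 2) = 34 (decimal)
34 (decimal) = 22 (base 16)


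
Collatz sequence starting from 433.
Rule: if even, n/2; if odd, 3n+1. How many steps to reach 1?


433 → 1300 → 650 → 325 → 976 → 488 → 244 → 122 → 61 → 184 → 92 → 46 → 23 → 70 → 35 → 106 → 53 → 160 → 80 → 40 → 20 → 10 → 5 → 16 → 8 → 4 → 2 → 1
Total steps = 27

27 steps


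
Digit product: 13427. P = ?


1 × 3 × 4 × 2 × 7 = 168


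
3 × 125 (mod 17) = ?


3 × 125 = 375
375 mod 17 = 1


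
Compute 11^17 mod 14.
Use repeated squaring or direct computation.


11^1 mod 14 = 11
11^2 mod 14 = 9
11^3 mod 14 = 1
11^4 mod 14 = 11
11^5 mod 14 = 9
11^6 mod 14 = 1
11^7 mod 14 = 11
11^8 mod 14 = 9
11^9 mod 14 = 1
11^10 mod 14 = 11
11^11 mod 14 = 9
11^12 mod 14 = 1
11^13 mod 14 = 11
11^14 mod 14 = 9
11^15 mod 14 = 1
11^16 mod 14 = 11
11^17 mod 14 = 9


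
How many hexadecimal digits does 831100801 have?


831100801 in base 16 = 31899781
Number of digits = 8

8 digits (base 16)


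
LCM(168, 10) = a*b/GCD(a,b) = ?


GCD(168, 10) = 2
LCM = 168*10/2 = 1680/2 = 840

LCM = 840


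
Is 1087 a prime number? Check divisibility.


Check divisors up to sqrt(1087) = 32.9697
No divisors found.
1087 is prime.

Yes, 1087 is prime


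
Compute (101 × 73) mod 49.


101 × 73 = 7373
7373 mod 49 = 23


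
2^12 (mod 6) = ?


2^1 mod 6 = 2
2^2 mod 6 = 4
2^3 mod 6 = 2
2^4 mod 6 = 4
2^5 mod 6 = 2
2^6 mod 6 = 4
2^7 mod 6 = 2
2^8 mod 6 = 4
2^9 mod 6 = 2
2^10 mod 6 = 4
2^11 mod 6 = 2
2^12 mod 6 = 4


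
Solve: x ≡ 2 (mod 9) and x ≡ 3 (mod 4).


M = 9*4 = 36
M1 = M/9 = 4, M2 = M/4 = 9
M1^(-1) mod 9 = 7, M2^(-1) mod 4 = 1
x = 2*4*7 + 3*9*1 = 83
83 mod 36 = 11
Check: 11 mod 9 = 2 ✓, 11 mod 4 = 3 ✓

x ≡ 11 (mod 36)


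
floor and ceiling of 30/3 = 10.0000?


30/3 = 10.0000
floor = 10
ceil = 10

floor = 10, ceil = 10


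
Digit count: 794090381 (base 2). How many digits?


794090381 in base 2 = 101111010101001101101110001101
Number of digits = 30

30 digits (base 2)


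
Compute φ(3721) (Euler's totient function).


3721 = 61^2
Prime factors: 61
φ(3721) = 3721 × (1-1/61)
= 3721 × 60/61 = 3660

φ(3721) = 3660


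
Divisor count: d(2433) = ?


2433 = 3^1 × 811^1
d(2433) = (1+1) × (1+1) = 4

4 divisors


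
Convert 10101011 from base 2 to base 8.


10101011 (base 2) = 171 (decimal)
171 (decimal) = 253 (base 8)


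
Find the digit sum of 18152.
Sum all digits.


1 + 8 + 1 + 5 + 2 = 17


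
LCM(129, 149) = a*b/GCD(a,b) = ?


GCD(129, 149) = 1
LCM = 129*149/1 = 19221/1 = 19221

LCM = 19221


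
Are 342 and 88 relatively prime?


Euclidean algorithm:
342 = 3 * 88 + 78
88 = 1 * 78 + 10
78 = 7 * 10 + 8
10 = 1 * 8 + 2
8 = 4 * 2 + 0
GCD(342, 88) = 2

No, not coprime (GCD = 2)


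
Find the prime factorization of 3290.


3290 / 2 = 1645
1645 / 5 = 329
329 / 7 = 47
47 / 47 = 1
3290 = 2 × 5 × 7 × 47


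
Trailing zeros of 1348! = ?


floor(1348/5) = 269
floor(1348/25) = 53
floor(1348/125) = 10
floor(1348/625) = 2
Total = 334

334 trailing zeros


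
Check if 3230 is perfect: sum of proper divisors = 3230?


Proper divisors of 3230: 1, 2, 5, 10, 17, 19, 34, 38, 85, 95, 170, 190, 323, 646, 1615
Sum = 1 + 2 + 5 + 10 + 17 + 19 + 34 + 38 + 85 + 95 + 170 + 190 + 323 + 646 + 1615 = 3250

No, 3230 is not perfect (3250 ≠ 3230)


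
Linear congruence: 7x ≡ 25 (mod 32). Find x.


GCD(7, 32) = 1, unique solution
a^(-1) mod 32 = 23
x = 23 * 25 mod 32 = 31

x ≡ 31 (mod 32)


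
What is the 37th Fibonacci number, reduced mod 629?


F(k) mod 629 for k=1..37:
1, 1, 2, 3, 5, 8, 13, 21, 34, 55, 89, 144, 233, 377, 610, 358, 339, 68, 407, 475, 253, 99, 352, 451, 174, 625, 170, 166, 336, 502, 209, 82, 291, 373, 35, 408, 443
F(37) mod 629 = 443


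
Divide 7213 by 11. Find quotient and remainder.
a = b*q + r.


7213 = 11 * 655 + 8
Check: 7205 + 8 = 7213

q = 655, r = 8


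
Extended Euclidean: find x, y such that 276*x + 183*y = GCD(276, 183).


Tabular extended Euclidean (each row: r = 276*s + 183*t):
r=276, s=1, t=0
r=183, s=0, t=1
q=1: r=93, s=1, t=-1   [276*(1) + 183*(-1) = 93]
q=1: r=90, s=-1, t=2   [276*(-1) + 183*(2) = 90]
q=1: r=3, s=2, t=-3   [276*(2) + 183*(-3) = 3]
q=30: r=0, s=-61, t=92   [276*(-61) + 183*(92) = 0]
GCD = 3; from the row with r=3: x=2, y=-3
Check: 276*(2) + 183*(-3) = 552 - 549 = 3

GCD = 3, x = 2, y = -3


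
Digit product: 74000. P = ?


7 × 4 × 0 × 0 × 0 = 0


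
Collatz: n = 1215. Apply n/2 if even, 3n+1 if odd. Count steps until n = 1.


1215 → 3646 → 1823 → 5470 → 2735 → 8206 → 4103 → 12310 → 6155 → 18466 → 9233 → 27700 → 13850 → 6925 → 20776 → 10388 → 5194 → 2597 → 7792 → 3896 → 1948 → 974 → 487 → 1462 → 731 → 2194 → 1097 → 3292 → 1646 → 823 → 2470 → 1235 → 3706 → 1853 → 5560 → 2780 → 1390 → 695 → 2086 → 1043 → 3130 → 1565 → 4696 → 2348 → 1174 → 587 → 1762 → 881 → 2644 → 1322 → 661 → 1984 → 992 → 496 → 248 → 124 → 62 → 31 → 94 → 47 → 142 → 71 → 214 → 107 → 322 → 161 → 484 → 242 → 121 → 364 → 182 → 91 → 274 → 137 → 412 → 206 → 103 → 310 → 155 → 466 → 233 → 700 → 350 → 175 → 526 → 263 → 790 → 395 → 1186 → 593 → 1780 → 890 → 445 → 1336 → 668 → 334 → 167 → 502 → 251 → 754 → 377 → 1132 → 566 → 283 → 850 → 425 → 1276 → 638 → 319 → 958 → 479 → 1438 → 719 → 2158 → 1079 → 3238 → 1619 → 4858 → 2429 → 7288 → 3644 → 1822 → 911 → 2734 → 1367 → 4102 → 2051 → 6154 → 3077 → 9232 → 4616 → 2308 → 1154 → 577 → 1732 → 866 → 433 → 1300 → 650 → 325 → 976 → 488 → 244 → 122 → 61 → 184 → 92 → 46 → 23 → 70 → 35 → 106 → 53 → 160 → 80 → 40 → 20 → 10 → 5 → 16 → 8 → 4 → 2 → 1
Total steps = 163

163 steps


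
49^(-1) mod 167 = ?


Use the extended Euclidean algorithm on (167, 49); each row r = 167*s + 49*t:
r=167, s=1, t=0
r=49, s=0, t=1
q=3: r=20, s=1, t=-3   [167*(1) + 49*(-3) = 20]
q=2: r=9, s=-2, t=7   [167*(-2) + 49*(7) = 9]
q=2: r=2, s=5, t=-17   [167*(5) + 49*(-17) = 2]
q=4: r=1, s=-22, t=75   [167*(-22) + 49*(75) = 1]
q=2: r=0, s=49, t=-167   [167*(49) + 49*(-167) = 0]
GCD = 1 with t = 75, so 49*(75) ≡ 1 (mod 167)
Inverse = 75 mod 167 = 75
Check: 49 * 75 = 3675 ≡ 1 (mod 167)

49^(-1) ≡ 75 (mod 167)


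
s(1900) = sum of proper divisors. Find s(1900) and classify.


Proper divisors: 1, 2, 4, 5, 10, 19, 20, 25, 38, 50, 76, 95, 100, 190, 380, 475, 950
Sum = 1 + 2 + 4 + 5 + 10 + 19 + 20 + 25 + 38 + 50 + 76 + 95 + 100 + 190 + 380 + 475 + 950 = 2440
2440 > 1900 → abundant

s(1900) = 2440 (abundant)


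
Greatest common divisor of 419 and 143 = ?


419 = 2 * 143 + 133
143 = 1 * 133 + 10
133 = 13 * 10 + 3
10 = 3 * 3 + 1
3 = 3 * 1 + 0
GCD = 1


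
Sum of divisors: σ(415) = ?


Divisors of 415: 1, 5, 83, 415
Sum = 1 + 5 + 83 + 415 = 504

σ(415) = 504


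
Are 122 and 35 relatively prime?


Euclidean algorithm:
122 = 3 * 35 + 17
35 = 2 * 17 + 1
17 = 17 * 1 + 0
GCD(122, 35) = 1

Yes, coprime (GCD = 1)


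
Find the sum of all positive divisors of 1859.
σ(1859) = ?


Divisors of 1859: 1, 11, 13, 143, 169, 1859
Sum = 1 + 11 + 13 + 143 + 169 + 1859 = 2196

σ(1859) = 2196


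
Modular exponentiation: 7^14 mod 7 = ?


7^1 mod 7 = 0
7^2 mod 7 = 0
7^3 mod 7 = 0
7^4 mod 7 = 0
7^5 mod 7 = 0
7^6 mod 7 = 0
7^7 mod 7 = 0
7^8 mod 7 = 0
7^9 mod 7 = 0
7^10 mod 7 = 0
7^11 mod 7 = 0
7^12 mod 7 = 0
7^13 mod 7 = 0
7^14 mod 7 = 0


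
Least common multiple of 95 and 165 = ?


GCD(95, 165) = 5
LCM = 95*165/5 = 15675/5 = 3135

LCM = 3135


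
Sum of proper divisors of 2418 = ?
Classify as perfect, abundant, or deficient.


Proper divisors: 1, 2, 3, 6, 13, 26, 31, 39, 62, 78, 93, 186, 403, 806, 1209
Sum = 1 + 2 + 3 + 6 + 13 + 26 + 31 + 39 + 62 + 78 + 93 + 186 + 403 + 806 + 1209 = 2958
2958 > 2418 → abundant

s(2418) = 2958 (abundant)


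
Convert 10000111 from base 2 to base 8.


10000111 (base 2) = 135 (decimal)
135 (decimal) = 207 (base 8)


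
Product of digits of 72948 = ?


7 × 2 × 9 × 4 × 8 = 4032


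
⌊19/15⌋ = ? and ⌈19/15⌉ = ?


19/15 = 1.2667
floor = 1
ceil = 2

floor = 1, ceil = 2


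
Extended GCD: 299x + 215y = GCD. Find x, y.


Tabular extended Euclidean (each row: r = 299*s + 215*t):
r=299, s=1, t=0
r=215, s=0, t=1
q=1: r=84, s=1, t=-1   [299*(1) + 215*(-1) = 84]
q=2: r=47, s=-2, t=3   [299*(-2) + 215*(3) = 47]
q=1: r=37, s=3, t=-4   [299*(3) + 215*(-4) = 37]
q=1: r=10, s=-5, t=7   [299*(-5) + 215*(7) = 10]
q=3: r=7, s=18, t=-25   [299*(18) + 215*(-25) = 7]
q=1: r=3, s=-23, t=32   [299*(-23) + 215*(32) = 3]
q=2: r=1, s=64, t=-89   [299*(64) + 215*(-89) = 1]
q=3: r=0, s=-215, t=299   [299*(-215) + 215*(299) = 0]
GCD = 1; from the row with r=1: x=64, y=-89
Check: 299*(64) + 215*(-89) = 19136 - 19135 = 1

GCD = 1, x = 64, y = -89


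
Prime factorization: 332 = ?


332 / 2 = 166
166 / 2 = 83
83 / 83 = 1
332 = 2^2 × 83


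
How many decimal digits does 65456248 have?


65456248 has 8 digits in base 10
floor(log10(65456248)) + 1 = floor(7.8160) + 1 = 8

8 digits (base 10)


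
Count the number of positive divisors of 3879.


3879 = 3^2 × 431^1
d(3879) = (2+1) × (1+1) = 6

6 divisors


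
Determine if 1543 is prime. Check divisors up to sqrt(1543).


Check divisors up to sqrt(1543) = 39.2810
No divisors found.
1543 is prime.

Yes, 1543 is prime


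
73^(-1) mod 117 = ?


Use the extended Euclidean algorithm on (117, 73); each row r = 117*s + 73*t:
r=117, s=1, t=0
r=73, s=0, t=1
q=1: r=44, s=1, t=-1   [117*(1) + 73*(-1) = 44]
q=1: r=29, s=-1, t=2   [117*(-1) + 73*(2) = 29]
q=1: r=15, s=2, t=-3   [117*(2) + 73*(-3) = 15]
q=1: r=14, s=-3, t=5   [117*(-3) + 73*(5) = 14]
q=1: r=1, s=5, t=-8   [117*(5) + 73*(-8) = 1]
q=14: r=0, s=-73, t=117   [117*(-73) + 73*(117) = 0]
GCD = 1 with t = -8, so 73*(-8) ≡ 1 (mod 117)
Inverse = -8 mod 117 = 109
Check: 73 * 109 = 7957 ≡ 1 (mod 117)

73^(-1) ≡ 109 (mod 117)


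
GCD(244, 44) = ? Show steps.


244 = 5 * 44 + 24
44 = 1 * 24 + 20
24 = 1 * 20 + 4
20 = 5 * 4 + 0
GCD = 4


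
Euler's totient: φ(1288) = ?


1288 = 2^3 × 7 × 23
Prime factors: 2, 7, 23
φ(1288) = 1288 × (1-1/2) × (1-1/7) × (1-1/23)
= 1288 × 1/2 × 6/7 × 22/23 = 528

φ(1288) = 528


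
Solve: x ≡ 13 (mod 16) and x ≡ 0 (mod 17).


M = 16*17 = 272
M1 = M/16 = 17, M2 = M/17 = 16
M1^(-1) mod 16 = 1, M2^(-1) mod 17 = 16
x = 13*17*1 + 0*16*16 = 221
221 mod 272 = 221
Check: 221 mod 16 = 13 ✓, 221 mod 17 = 0 ✓

x ≡ 221 (mod 272)


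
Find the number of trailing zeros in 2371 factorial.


floor(2371/5) = 474
floor(2371/25) = 94
floor(2371/125) = 18
floor(2371/625) = 3
Total = 589

589 trailing zeros


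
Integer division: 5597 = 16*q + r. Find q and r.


5597 = 16 * 349 + 13
Check: 5584 + 13 = 5597

q = 349, r = 13


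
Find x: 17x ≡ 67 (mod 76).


GCD(17, 76) = 1, unique solution
a^(-1) mod 76 = 9
x = 9 * 67 mod 76 = 71

x ≡ 71 (mod 76)


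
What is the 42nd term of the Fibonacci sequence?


Sequence: 1, 1, 2, 3, 5, 8, 13, 21, 34, 55, 89, 144, 233, 377, 610, 987, 1597, 2584, 4181, 6765, 10946, 17711, 28657, 46368, 75025, 121393, 196418, 317811, 514229, 832040, 1346269, 2178309, 3524578, 5702887, 9227465, 14930352, 24157817, 39088169, 63245986, 102334155, 165580141, 267914296
F(42) = 267914296


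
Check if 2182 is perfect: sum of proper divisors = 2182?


Proper divisors of 2182: 1, 2, 1091
Sum = 1 + 2 + 1091 = 1094

No, 2182 is not perfect (1094 ≠ 2182)


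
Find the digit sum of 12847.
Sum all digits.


1 + 2 + 8 + 4 + 7 = 22


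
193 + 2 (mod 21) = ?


193 + 2 = 195
195 mod 21 = 6


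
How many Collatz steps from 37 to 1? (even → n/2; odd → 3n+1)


37 → 112 → 56 → 28 → 14 → 7 → 22 → 11 → 34 → 17 → 52 → 26 → 13 → 40 → 20 → 10 → 5 → 16 → 8 → 4 → 2 → 1
Total steps = 21

21 steps


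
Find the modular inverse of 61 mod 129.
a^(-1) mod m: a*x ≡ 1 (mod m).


Use the extended Euclidean algorithm on (129, 61); each row r = 129*s + 61*t:
r=129, s=1, t=0
r=61, s=0, t=1
q=2: r=7, s=1, t=-2   [129*(1) + 61*(-2) = 7]
q=8: r=5, s=-8, t=17   [129*(-8) + 61*(17) = 5]
q=1: r=2, s=9, t=-19   [129*(9) + 61*(-19) = 2]
q=2: r=1, s=-26, t=55   [129*(-26) + 61*(55) = 1]
q=2: r=0, s=61, t=-129   [129*(61) + 61*(-129) = 0]
GCD = 1 with t = 55, so 61*(55) ≡ 1 (mod 129)
Inverse = 55 mod 129 = 55
Check: 61 * 55 = 3355 ≡ 1 (mod 129)

61^(-1) ≡ 55 (mod 129)


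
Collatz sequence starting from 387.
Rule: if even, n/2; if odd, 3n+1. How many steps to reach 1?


387 → 1162 → 581 → 1744 → 872 → 436 → 218 → 109 → 328 → 164 → 82 → 41 → 124 → 62 → 31 → 94 → 47 → 142 → 71 → 214 → 107 → 322 → 161 → 484 → 242 → 121 → 364 → 182 → 91 → 274 → 137 → 412 → 206 → 103 → 310 → 155 → 466 → 233 → 700 → 350 → 175 → 526 → 263 → 790 → 395 → 1186 → 593 → 1780 → 890 → 445 → 1336 → 668 → 334 → 167 → 502 → 251 → 754 → 377 → 1132 → 566 → 283 → 850 → 425 → 1276 → 638 → 319 → 958 → 479 → 1438 → 719 → 2158 → 1079 → 3238 → 1619 → 4858 → 2429 → 7288 → 3644 → 1822 → 911 → 2734 → 1367 → 4102 → 2051 → 6154 → 3077 → 9232 → 4616 → 2308 → 1154 → 577 → 1732 → 866 → 433 → 1300 → 650 → 325 → 976 → 488 → 244 → 122 → 61 → 184 → 92 → 46 → 23 → 70 → 35 → 106 → 53 → 160 → 80 → 40 → 20 → 10 → 5 → 16 → 8 → 4 → 2 → 1
Total steps = 120

120 steps


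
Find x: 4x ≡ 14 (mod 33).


GCD(4, 33) = 1, unique solution
a^(-1) mod 33 = 25
x = 25 * 14 mod 33 = 20

x ≡ 20 (mod 33)


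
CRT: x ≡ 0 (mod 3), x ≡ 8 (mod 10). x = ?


M = 3*10 = 30
M1 = M/3 = 10, M2 = M/10 = 3
M1^(-1) mod 3 = 1, M2^(-1) mod 10 = 7
x = 0*10*1 + 8*3*7 = 168
168 mod 30 = 18
Check: 18 mod 3 = 0 ✓, 18 mod 10 = 8 ✓

x ≡ 18 (mod 30)


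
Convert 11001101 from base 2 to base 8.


11001101 (base 2) = 205 (decimal)
205 (decimal) = 315 (base 8)


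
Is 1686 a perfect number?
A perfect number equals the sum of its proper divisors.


Proper divisors of 1686: 1, 2, 3, 6, 281, 562, 843
Sum = 1 + 2 + 3 + 6 + 281 + 562 + 843 = 1698

No, 1686 is not perfect (1698 ≠ 1686)


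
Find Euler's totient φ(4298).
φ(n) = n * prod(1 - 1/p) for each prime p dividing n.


4298 = 2 × 7 × 307
Prime factors: 2, 7, 307
φ(4298) = 4298 × (1-1/2) × (1-1/7) × (1-1/307)
= 4298 × 1/2 × 6/7 × 306/307 = 1836

φ(4298) = 1836


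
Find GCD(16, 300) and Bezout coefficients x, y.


Tabular extended Euclidean (each row: r = 16*s + 300*t):
r=16, s=1, t=0
r=300, s=0, t=1
q=0: r=16, s=1, t=0   [16*(1) + 300*(0) = 16]
q=18: r=12, s=-18, t=1   [16*(-18) + 300*(1) = 12]
q=1: r=4, s=19, t=-1   [16*(19) + 300*(-1) = 4]
q=3: r=0, s=-75, t=4   [16*(-75) + 300*(4) = 0]
GCD = 4; from the row with r=4: x=19, y=-1
Check: 16*(19) + 300*(-1) = 304 - 300 = 4

GCD = 4, x = 19, y = -1


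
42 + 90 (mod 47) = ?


42 + 90 = 132
132 mod 47 = 38


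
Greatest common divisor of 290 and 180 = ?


290 = 1 * 180 + 110
180 = 1 * 110 + 70
110 = 1 * 70 + 40
70 = 1 * 40 + 30
40 = 1 * 30 + 10
30 = 3 * 10 + 0
GCD = 10


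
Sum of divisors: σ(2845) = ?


Divisors of 2845: 1, 5, 569, 2845
Sum = 1 + 5 + 569 + 2845 = 3420

σ(2845) = 3420


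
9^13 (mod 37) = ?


9^1 mod 37 = 9
9^2 mod 37 = 7
9^3 mod 37 = 26
9^4 mod 37 = 12
9^5 mod 37 = 34
9^6 mod 37 = 10
9^7 mod 37 = 16
9^8 mod 37 = 33
9^9 mod 37 = 1
9^10 mod 37 = 9
9^11 mod 37 = 7
9^12 mod 37 = 26
9^13 mod 37 = 12


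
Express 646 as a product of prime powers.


646 / 2 = 323
323 / 17 = 19
19 / 19 = 1
646 = 2 × 17 × 19


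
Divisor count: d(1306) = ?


1306 = 2^1 × 653^1
d(1306) = (1+1) × (1+1) = 4

4 divisors


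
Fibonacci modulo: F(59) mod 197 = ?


F(k) mod 197 for k=1..59:
1, 1, 2, 3, 5, 8, 13, 21, 34, 55, 89, 144, 36, 180, 19, 2, 21, 23, 44, 67, 111, 178, 92, 73, 165, 41, 9, 50, 59, 109, 168, 80, 51, 131, 182, 116, 101, 20, 121, 141, 65, 9, 74, 83, 157, 43, 3, 46, 49, 95, 144, 42, 186, 31, 20, 51, 71, 122, 193
F(59) mod 197 = 193


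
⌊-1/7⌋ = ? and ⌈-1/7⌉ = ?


-1/7 = -0.1429
floor = -1
ceil = 0

floor = -1, ceil = 0


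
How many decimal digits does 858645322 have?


858645322 has 9 digits in base 10
floor(log10(858645322)) + 1 = floor(8.9338) + 1 = 9

9 digits (base 10)


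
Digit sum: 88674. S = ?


8 + 8 + 6 + 7 + 4 = 33


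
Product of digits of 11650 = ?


1 × 1 × 6 × 5 × 0 = 0


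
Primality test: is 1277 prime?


Check divisors up to sqrt(1277) = 35.7351
No divisors found.
1277 is prime.

Yes, 1277 is prime


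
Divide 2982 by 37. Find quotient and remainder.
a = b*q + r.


2982 = 37 * 80 + 22
Check: 2960 + 22 = 2982

q = 80, r = 22


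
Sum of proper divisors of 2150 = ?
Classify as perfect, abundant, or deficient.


Proper divisors: 1, 2, 5, 10, 25, 43, 50, 86, 215, 430, 1075
Sum = 1 + 2 + 5 + 10 + 25 + 43 + 50 + 86 + 215 + 430 + 1075 = 1942
1942 < 2150 → deficient

s(2150) = 1942 (deficient)


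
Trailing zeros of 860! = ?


floor(860/5) = 172
floor(860/25) = 34
floor(860/125) = 6
floor(860/625) = 1
Total = 213

213 trailing zeros


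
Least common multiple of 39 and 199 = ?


GCD(39, 199) = 1
LCM = 39*199/1 = 7761/1 = 7761

LCM = 7761


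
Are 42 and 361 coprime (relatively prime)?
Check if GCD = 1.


Euclidean algorithm:
361 = 8 * 42 + 25
42 = 1 * 25 + 17
25 = 1 * 17 + 8
17 = 2 * 8 + 1
8 = 8 * 1 + 0
GCD(42, 361) = 1

Yes, coprime (GCD = 1)


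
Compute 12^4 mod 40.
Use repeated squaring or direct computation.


12^1 mod 40 = 12
12^2 mod 40 = 24
12^3 mod 40 = 8
12^4 mod 40 = 16


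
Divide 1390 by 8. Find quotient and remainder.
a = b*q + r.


1390 = 8 * 173 + 6
Check: 1384 + 6 = 1390

q = 173, r = 6


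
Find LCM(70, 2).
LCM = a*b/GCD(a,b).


GCD(70, 2) = 2
LCM = 70*2/2 = 140/2 = 70

LCM = 70


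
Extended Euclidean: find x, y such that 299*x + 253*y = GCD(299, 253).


Tabular extended Euclidean (each row: r = 299*s + 253*t):
r=299, s=1, t=0
r=253, s=0, t=1
q=1: r=46, s=1, t=-1   [299*(1) + 253*(-1) = 46]
q=5: r=23, s=-5, t=6   [299*(-5) + 253*(6) = 23]
q=2: r=0, s=11, t=-13   [299*(11) + 253*(-13) = 0]
GCD = 23; from the row with r=23: x=-5, y=6
Check: 299*(-5) + 253*(6) = -1495 + 1518 = 23

GCD = 23, x = -5, y = 6


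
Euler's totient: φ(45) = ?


45 = 3^2 × 5
Prime factors: 3, 5
φ(45) = 45 × (1-1/3) × (1-1/5)
= 45 × 2/3 × 4/5 = 24

φ(45) = 24


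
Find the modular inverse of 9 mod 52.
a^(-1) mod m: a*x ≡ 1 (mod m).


Use the extended Euclidean algorithm on (52, 9); each row r = 52*s + 9*t:
r=52, s=1, t=0
r=9, s=0, t=1
q=5: r=7, s=1, t=-5   [52*(1) + 9*(-5) = 7]
q=1: r=2, s=-1, t=6   [52*(-1) + 9*(6) = 2]
q=3: r=1, s=4, t=-23   [52*(4) + 9*(-23) = 1]
q=2: r=0, s=-9, t=52   [52*(-9) + 9*(52) = 0]
GCD = 1 with t = -23, so 9*(-23) ≡ 1 (mod 52)
Inverse = -23 mod 52 = 29
Check: 9 * 29 = 261 ≡ 1 (mod 52)

9^(-1) ≡ 29 (mod 52)


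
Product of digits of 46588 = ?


4 × 6 × 5 × 8 × 8 = 7680


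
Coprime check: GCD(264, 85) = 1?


Euclidean algorithm:
264 = 3 * 85 + 9
85 = 9 * 9 + 4
9 = 2 * 4 + 1
4 = 4 * 1 + 0
GCD(264, 85) = 1

Yes, coprime (GCD = 1)


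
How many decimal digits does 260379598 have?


260379598 has 9 digits in base 10
floor(log10(260379598)) + 1 = floor(8.4156) + 1 = 9

9 digits (base 10)


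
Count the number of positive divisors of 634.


634 = 2^1 × 317^1
d(634) = (1+1) × (1+1) = 4

4 divisors


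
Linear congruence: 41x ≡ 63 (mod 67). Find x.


GCD(41, 67) = 1, unique solution
a^(-1) mod 67 = 18
x = 18 * 63 mod 67 = 62

x ≡ 62 (mod 67)


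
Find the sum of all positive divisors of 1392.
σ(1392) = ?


Divisors of 1392: 1, 2, 3, 4, 6, 8, 12, 16, 24, 29, 48, 58, 87, 116, 174, 232, 348, 464, 696, 1392
Sum = 1 + 2 + 3 + 4 + 6 + 8 + 12 + 16 + 24 + 29 + 48 + 58 + 87 + 116 + 174 + 232 + 348 + 464 + 696 + 1392 = 3720

σ(1392) = 3720


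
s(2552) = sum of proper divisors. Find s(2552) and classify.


Proper divisors: 1, 2, 4, 8, 11, 22, 29, 44, 58, 88, 116, 232, 319, 638, 1276
Sum = 1 + 2 + 4 + 8 + 11 + 22 + 29 + 44 + 58 + 88 + 116 + 232 + 319 + 638 + 1276 = 2848
2848 > 2552 → abundant

s(2552) = 2848 (abundant)


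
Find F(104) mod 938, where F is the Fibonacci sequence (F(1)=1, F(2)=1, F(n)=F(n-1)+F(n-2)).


F(k) mod 938 for k=1..104:
1, 1, 2, 3, 5, 8, 13, 21, 34, 55, 89, 144, 233, 377, 610, 49, 659, 708, 429, 199, 628, 827, 517, 406, 923, 391, 376, 767, 205, 34, 239, 273, 512, 785, 359, 206, 565, 771, 398, 231, 629, 860, 551, 473, 86, 559, 645, 266, 911, 239, 212, 451, 663, 176, 839, 77, 916, 55, 33, 88, 121, 209, 330, 539, 869, 470, 401, 871, 334, 267, 601, 868, 531, 461, 54, 515, 569, 146, 715, 861, 638, 561, 261, 822, 145, 29, 174, 203, 377, 580, 19, 599, 618, 279, 897, 238, 197, 435, 632, 129, 761, 890, 713, 665
F(104) mod 938 = 665


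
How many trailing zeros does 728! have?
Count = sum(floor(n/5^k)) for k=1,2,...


floor(728/5) = 145
floor(728/25) = 29
floor(728/125) = 5
floor(728/625) = 1
Total = 180

180 trailing zeros


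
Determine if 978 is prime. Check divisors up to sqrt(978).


978 / 2 = 489 (exact division)
978 is NOT prime.

No, 978 is not prime


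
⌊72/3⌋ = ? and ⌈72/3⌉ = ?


72/3 = 24.0000
floor = 24
ceil = 24

floor = 24, ceil = 24


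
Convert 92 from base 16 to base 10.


92 (base 16) = 146 (decimal)
146 (decimal) = 146 (base 10)


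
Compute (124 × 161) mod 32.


124 × 161 = 19964
19964 mod 32 = 28


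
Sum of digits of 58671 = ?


5 + 8 + 6 + 7 + 1 = 27


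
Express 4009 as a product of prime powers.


4009 / 19 = 211
211 / 211 = 1
4009 = 19 × 211


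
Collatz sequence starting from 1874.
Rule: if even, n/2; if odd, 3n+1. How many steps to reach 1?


1874 → 937 → 2812 → 1406 → 703 → 2110 → 1055 → 3166 → 1583 → 4750 → 2375 → 7126 → 3563 → 10690 → 5345 → 16036 → 8018 → 4009 → 12028 → 6014 → 3007 → 9022 → 4511 → 13534 → 6767 → 20302 → 10151 → 30454 → 15227 → 45682 → 22841 → 68524 → 34262 → 17131 → 51394 → 25697 → 77092 → 38546 → 19273 → 57820 → 28910 → 14455 → 43366 → 21683 → 65050 → 32525 → 97576 → 48788 → 24394 → 12197 → 36592 → 18296 → 9148 → 4574 → 2287 → 6862 → 3431 → 10294 → 5147 → 15442 → 7721 → 23164 → 11582 → 5791 → 17374 → 8687 → 26062 → 13031 → 39094 → 19547 → 58642 → 29321 → 87964 → 43982 → 21991 → 65974 → 32987 → 98962 → 49481 → 148444 → 74222 → 37111 → 111334 → 55667 → 167002 → 83501 → 250504 → 125252 → 62626 → 31313 → 93940 → 46970 → 23485 → 70456 → 35228 → 17614 → 8807 → 26422 → 13211 → 39634 → 19817 → 59452 → 29726 → 14863 → 44590 → 22295 → 66886 → 33443 → 100330 → 50165 → 150496 → 75248 → 37624 → 18812 → 9406 → 4703 → 14110 → 7055 → 21166 → 10583 → 31750 → 15875 → 47626 → 23813 → 71440 → 35720 → 17860 → 8930 → 4465 → 13396 → 6698 → 3349 → 10048 → 5024 → 2512 → 1256 → 628 → 314 → 157 → 472 → 236 → 118 → 59 → 178 → 89 → 268 → 134 → 67 → 202 → 101 → 304 → 152 → 76 → 38 → 19 → 58 → 29 → 88 → 44 → 22 → 11 → 34 → 17 → 52 → 26 → 13 → 40 → 20 → 10 → 5 → 16 → 8 → 4 → 2 → 1
Total steps = 174

174 steps


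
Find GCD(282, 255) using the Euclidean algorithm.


282 = 1 * 255 + 27
255 = 9 * 27 + 12
27 = 2 * 12 + 3
12 = 4 * 3 + 0
GCD = 3


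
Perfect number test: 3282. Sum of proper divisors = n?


Proper divisors of 3282: 1, 2, 3, 6, 547, 1094, 1641
Sum = 1 + 2 + 3 + 6 + 547 + 1094 + 1641 = 3294

No, 3282 is not perfect (3294 ≠ 3282)


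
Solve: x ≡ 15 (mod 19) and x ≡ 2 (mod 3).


M = 19*3 = 57
M1 = M/19 = 3, M2 = M/3 = 19
M1^(-1) mod 19 = 13, M2^(-1) mod 3 = 1
x = 15*3*13 + 2*19*1 = 623
623 mod 57 = 53
Check: 53 mod 19 = 15 ✓, 53 mod 3 = 2 ✓

x ≡ 53 (mod 57)


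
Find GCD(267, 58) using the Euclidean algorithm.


267 = 4 * 58 + 35
58 = 1 * 35 + 23
35 = 1 * 23 + 12
23 = 1 * 12 + 11
12 = 1 * 11 + 1
11 = 11 * 1 + 0
GCD = 1


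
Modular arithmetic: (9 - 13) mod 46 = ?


9 - 13 = -4
-4 mod 46 = 42


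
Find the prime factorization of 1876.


1876 / 2 = 938
938 / 2 = 469
469 / 7 = 67
67 / 67 = 1
1876 = 2^2 × 7 × 67


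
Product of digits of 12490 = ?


1 × 2 × 4 × 9 × 0 = 0


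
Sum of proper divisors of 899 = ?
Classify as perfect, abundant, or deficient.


Proper divisors: 1, 29, 31
Sum = 1 + 29 + 31 = 61
61 < 899 → deficient

s(899) = 61 (deficient)


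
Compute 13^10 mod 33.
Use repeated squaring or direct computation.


13^1 mod 33 = 13
13^2 mod 33 = 4
13^3 mod 33 = 19
13^4 mod 33 = 16
13^5 mod 33 = 10
13^6 mod 33 = 31
13^7 mod 33 = 7
13^8 mod 33 = 25
13^9 mod 33 = 28
13^10 mod 33 = 1


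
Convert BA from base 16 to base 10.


BA (base 16) = 186 (decimal)
186 (decimal) = 186 (base 10)


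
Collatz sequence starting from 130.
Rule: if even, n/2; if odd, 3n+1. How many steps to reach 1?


130 → 65 → 196 → 98 → 49 → 148 → 74 → 37 → 112 → 56 → 28 → 14 → 7 → 22 → 11 → 34 → 17 → 52 → 26 → 13 → 40 → 20 → 10 → 5 → 16 → 8 → 4 → 2 → 1
Total steps = 28

28 steps


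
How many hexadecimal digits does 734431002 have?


734431002 in base 16 = 2BC6871A
Number of digits = 8

8 digits (base 16)


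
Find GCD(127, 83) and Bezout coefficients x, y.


Tabular extended Euclidean (each row: r = 127*s + 83*t):
r=127, s=1, t=0
r=83, s=0, t=1
q=1: r=44, s=1, t=-1   [127*(1) + 83*(-1) = 44]
q=1: r=39, s=-1, t=2   [127*(-1) + 83*(2) = 39]
q=1: r=5, s=2, t=-3   [127*(2) + 83*(-3) = 5]
q=7: r=4, s=-15, t=23   [127*(-15) + 83*(23) = 4]
q=1: r=1, s=17, t=-26   [127*(17) + 83*(-26) = 1]
q=4: r=0, s=-83, t=127   [127*(-83) + 83*(127) = 0]
GCD = 1; from the row with r=1: x=17, y=-26
Check: 127*(17) + 83*(-26) = 2159 - 2158 = 1

GCD = 1, x = 17, y = -26


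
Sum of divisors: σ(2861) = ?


Divisors of 2861: 1, 2861
Sum = 1 + 2861 = 2862

σ(2861) = 2862


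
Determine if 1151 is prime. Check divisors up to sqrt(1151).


Check divisors up to sqrt(1151) = 33.9264
No divisors found.
1151 is prime.

Yes, 1151 is prime


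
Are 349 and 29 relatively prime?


Euclidean algorithm:
349 = 12 * 29 + 1
29 = 29 * 1 + 0
GCD(349, 29) = 1

Yes, coprime (GCD = 1)


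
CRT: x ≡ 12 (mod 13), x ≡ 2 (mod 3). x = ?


M = 13*3 = 39
M1 = M/13 = 3, M2 = M/3 = 13
M1^(-1) mod 13 = 9, M2^(-1) mod 3 = 1
x = 12*3*9 + 2*13*1 = 350
350 mod 39 = 38
Check: 38 mod 13 = 12 ✓, 38 mod 3 = 2 ✓

x ≡ 38 (mod 39)


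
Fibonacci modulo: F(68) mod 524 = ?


F(k) mod 524 for k=1..68:
1, 1, 2, 3, 5, 8, 13, 21, 34, 55, 89, 144, 233, 377, 86, 463, 25, 488, 513, 477, 466, 419, 361, 256, 93, 349, 442, 267, 185, 452, 113, 41, 154, 195, 349, 20, 369, 389, 234, 99, 333, 432, 241, 149, 390, 15, 405, 420, 301, 197, 498, 171, 145, 316, 461, 253, 190, 443, 109, 28, 137, 165, 302, 467, 245, 188, 433, 97
F(68) mod 524 = 97


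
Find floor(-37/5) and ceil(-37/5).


-37/5 = -7.4000
floor = -8
ceil = -7

floor = -8, ceil = -7


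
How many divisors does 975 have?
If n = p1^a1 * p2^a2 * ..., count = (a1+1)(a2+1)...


975 = 3^1 × 5^2 × 13^1
d(975) = (1+1) × (2+1) × (1+1) = 12

12 divisors


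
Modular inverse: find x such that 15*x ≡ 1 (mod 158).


Use the extended Euclidean algorithm on (158, 15); each row r = 158*s + 15*t:
r=158, s=1, t=0
r=15, s=0, t=1
q=10: r=8, s=1, t=-10   [158*(1) + 15*(-10) = 8]
q=1: r=7, s=-1, t=11   [158*(-1) + 15*(11) = 7]
q=1: r=1, s=2, t=-21   [158*(2) + 15*(-21) = 1]
q=7: r=0, s=-15, t=158   [158*(-15) + 15*(158) = 0]
GCD = 1 with t = -21, so 15*(-21) ≡ 1 (mod 158)
Inverse = -21 mod 158 = 137
Check: 15 * 137 = 2055 ≡ 1 (mod 158)

15^(-1) ≡ 137 (mod 158)


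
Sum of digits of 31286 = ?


3 + 1 + 2 + 8 + 6 = 20


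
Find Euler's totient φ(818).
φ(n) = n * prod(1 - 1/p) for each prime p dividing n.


818 = 2 × 409
Prime factors: 2, 409
φ(818) = 818 × (1-1/2) × (1-1/409)
= 818 × 1/2 × 408/409 = 408

φ(818) = 408


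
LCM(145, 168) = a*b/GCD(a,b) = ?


GCD(145, 168) = 1
LCM = 145*168/1 = 24360/1 = 24360

LCM = 24360


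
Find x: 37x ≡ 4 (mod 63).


GCD(37, 63) = 1, unique solution
a^(-1) mod 63 = 46
x = 46 * 4 mod 63 = 58

x ≡ 58 (mod 63)


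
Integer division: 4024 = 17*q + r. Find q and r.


4024 = 17 * 236 + 12
Check: 4012 + 12 = 4024

q = 236, r = 12


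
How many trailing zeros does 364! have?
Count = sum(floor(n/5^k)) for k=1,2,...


floor(364/5) = 72
floor(364/25) = 14
floor(364/125) = 2
Total = 88

88 trailing zeros


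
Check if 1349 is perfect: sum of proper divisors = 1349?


Proper divisors of 1349: 1, 19, 71
Sum = 1 + 19 + 71 = 91

No, 1349 is not perfect (91 ≠ 1349)


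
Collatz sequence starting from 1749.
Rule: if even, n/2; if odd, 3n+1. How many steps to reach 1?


1749 → 5248 → 2624 → 1312 → 656 → 328 → 164 → 82 → 41 → 124 → 62 → 31 → 94 → 47 → 142 → 71 → 214 → 107 → 322 → 161 → 484 → 242 → 121 → 364 → 182 → 91 → 274 → 137 → 412 → 206 → 103 → 310 → 155 → 466 → 233 → 700 → 350 → 175 → 526 → 263 → 790 → 395 → 1186 → 593 → 1780 → 890 → 445 → 1336 → 668 → 334 → 167 → 502 → 251 → 754 → 377 → 1132 → 566 → 283 → 850 → 425 → 1276 → 638 → 319 → 958 → 479 → 1438 → 719 → 2158 → 1079 → 3238 → 1619 → 4858 → 2429 → 7288 → 3644 → 1822 → 911 → 2734 → 1367 → 4102 → 2051 → 6154 → 3077 → 9232 → 4616 → 2308 → 1154 → 577 → 1732 → 866 → 433 → 1300 → 650 → 325 → 976 → 488 → 244 → 122 → 61 → 184 → 92 → 46 → 23 → 70 → 35 → 106 → 53 → 160 → 80 → 40 → 20 → 10 → 5 → 16 → 8 → 4 → 2 → 1
Total steps = 117

117 steps


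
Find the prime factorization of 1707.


1707 / 3 = 569
569 / 569 = 1
1707 = 3 × 569


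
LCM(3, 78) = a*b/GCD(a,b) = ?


GCD(3, 78) = 3
LCM = 3*78/3 = 234/3 = 78

LCM = 78


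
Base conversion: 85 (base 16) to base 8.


85 (base 16) = 133 (decimal)
133 (decimal) = 205 (base 8)


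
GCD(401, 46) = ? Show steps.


401 = 8 * 46 + 33
46 = 1 * 33 + 13
33 = 2 * 13 + 7
13 = 1 * 7 + 6
7 = 1 * 6 + 1
6 = 6 * 1 + 0
GCD = 1


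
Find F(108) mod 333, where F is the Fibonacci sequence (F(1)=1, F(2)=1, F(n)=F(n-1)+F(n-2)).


F(k) mod 333 for k=1..108:
1, 1, 2, 3, 5, 8, 13, 21, 34, 55, 89, 144, 233, 44, 277, 321, 265, 253, 185, 105, 290, 62, 19, 81, 100, 181, 281, 129, 77, 206, 283, 156, 106, 262, 35, 297, 332, 296, 295, 258, 220, 145, 32, 177, 209, 53, 262, 315, 244, 226, 137, 30, 167, 197, 31, 228, 259, 154, 80, 234, 314, 215, 196, 78, 274, 19, 293, 312, 272, 251, 190, 108, 298, 73, 38, 111, 149, 260, 76, 3, 79, 82, 161, 243, 71, 314, 52, 33, 85, 118, 203, 321, 191, 179, 37, 216, 253, 136, 56, 192, 248, 107, 22, 129, 151, 280, 98, 45
F(108) mod 333 = 45


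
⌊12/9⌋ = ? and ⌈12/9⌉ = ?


12/9 = 1.3333
floor = 1
ceil = 2

floor = 1, ceil = 2


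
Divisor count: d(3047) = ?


3047 = 11^1 × 277^1
d(3047) = (1+1) × (1+1) = 4

4 divisors


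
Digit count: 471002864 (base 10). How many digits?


471002864 has 9 digits in base 10
floor(log10(471002864)) + 1 = floor(8.6730) + 1 = 9

9 digits (base 10)


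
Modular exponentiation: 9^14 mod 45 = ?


9^1 mod 45 = 9
9^2 mod 45 = 36
9^3 mod 45 = 9
9^4 mod 45 = 36
9^5 mod 45 = 9
9^6 mod 45 = 36
9^7 mod 45 = 9
9^8 mod 45 = 36
9^9 mod 45 = 9
9^10 mod 45 = 36
9^11 mod 45 = 9
9^12 mod 45 = 36
9^13 mod 45 = 9
9^14 mod 45 = 36


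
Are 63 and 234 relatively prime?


Euclidean algorithm:
234 = 3 * 63 + 45
63 = 1 * 45 + 18
45 = 2 * 18 + 9
18 = 2 * 9 + 0
GCD(63, 234) = 9

No, not coprime (GCD = 9)


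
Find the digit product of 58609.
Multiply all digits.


5 × 8 × 6 × 0 × 9 = 0


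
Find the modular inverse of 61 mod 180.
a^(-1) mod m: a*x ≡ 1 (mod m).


Use the extended Euclidean algorithm on (180, 61); each row r = 180*s + 61*t:
r=180, s=1, t=0
r=61, s=0, t=1
q=2: r=58, s=1, t=-2   [180*(1) + 61*(-2) = 58]
q=1: r=3, s=-1, t=3   [180*(-1) + 61*(3) = 3]
q=19: r=1, s=20, t=-59   [180*(20) + 61*(-59) = 1]
q=3: r=0, s=-61, t=180   [180*(-61) + 61*(180) = 0]
GCD = 1 with t = -59, so 61*(-59) ≡ 1 (mod 180)
Inverse = -59 mod 180 = 121
Check: 61 * 121 = 7381 ≡ 1 (mod 180)

61^(-1) ≡ 121 (mod 180)


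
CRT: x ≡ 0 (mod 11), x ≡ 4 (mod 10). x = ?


M = 11*10 = 110
M1 = M/11 = 10, M2 = M/10 = 11
M1^(-1) mod 11 = 10, M2^(-1) mod 10 = 1
x = 0*10*10 + 4*11*1 = 44
44 mod 110 = 44
Check: 44 mod 11 = 0 ✓, 44 mod 10 = 4 ✓

x ≡ 44 (mod 110)


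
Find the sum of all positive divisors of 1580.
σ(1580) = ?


Divisors of 1580: 1, 2, 4, 5, 10, 20, 79, 158, 316, 395, 790, 1580
Sum = 1 + 2 + 4 + 5 + 10 + 20 + 79 + 158 + 316 + 395 + 790 + 1580 = 3360

σ(1580) = 3360


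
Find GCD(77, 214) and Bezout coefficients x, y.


Tabular extended Euclidean (each row: r = 77*s + 214*t):
r=77, s=1, t=0
r=214, s=0, t=1
q=0: r=77, s=1, t=0   [77*(1) + 214*(0) = 77]
q=2: r=60, s=-2, t=1   [77*(-2) + 214*(1) = 60]
q=1: r=17, s=3, t=-1   [77*(3) + 214*(-1) = 17]
q=3: r=9, s=-11, t=4   [77*(-11) + 214*(4) = 9]
q=1: r=8, s=14, t=-5   [77*(14) + 214*(-5) = 8]
q=1: r=1, s=-25, t=9   [77*(-25) + 214*(9) = 1]
q=8: r=0, s=214, t=-77   [77*(214) + 214*(-77) = 0]
GCD = 1; from the row with r=1: x=-25, y=9
Check: 77*(-25) + 214*(9) = -1925 + 1926 = 1

GCD = 1, x = -25, y = 9


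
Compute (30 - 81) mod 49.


30 - 81 = -51
-51 mod 49 = 47


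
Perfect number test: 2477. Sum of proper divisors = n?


Proper divisors of 2477: 1
Sum = 1 = 1

No, 2477 is not perfect (1 ≠ 2477)


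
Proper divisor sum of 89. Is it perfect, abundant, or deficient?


Proper divisors: 1
Sum = 1 = 1
1 < 89 → deficient

s(89) = 1 (deficient)


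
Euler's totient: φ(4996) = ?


4996 = 2^2 × 1249
Prime factors: 2, 1249
φ(4996) = 4996 × (1-1/2) × (1-1/1249)
= 4996 × 1/2 × 1248/1249 = 2496

φ(4996) = 2496


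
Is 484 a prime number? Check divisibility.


484 / 2 = 242 (exact division)
484 is NOT prime.

No, 484 is not prime


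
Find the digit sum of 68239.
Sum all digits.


6 + 8 + 2 + 3 + 9 = 28


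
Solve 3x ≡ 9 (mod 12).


GCD(3, 12) = 3 divides 9
Divide: 1x ≡ 3 (mod 4)
x ≡ 3 (mod 4)


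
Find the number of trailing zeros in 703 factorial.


floor(703/5) = 140
floor(703/25) = 28
floor(703/125) = 5
floor(703/625) = 1
Total = 174

174 trailing zeros


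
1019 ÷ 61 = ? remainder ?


1019 = 61 * 16 + 43
Check: 976 + 43 = 1019

q = 16, r = 43


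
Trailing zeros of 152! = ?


floor(152/5) = 30
floor(152/25) = 6
floor(152/125) = 1
Total = 37

37 trailing zeros


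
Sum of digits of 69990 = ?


6 + 9 + 9 + 9 + 0 = 33


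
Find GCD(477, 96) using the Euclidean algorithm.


477 = 4 * 96 + 93
96 = 1 * 93 + 3
93 = 31 * 3 + 0
GCD = 3


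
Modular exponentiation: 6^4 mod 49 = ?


6^1 mod 49 = 6
6^2 mod 49 = 36
6^3 mod 49 = 20
6^4 mod 49 = 22


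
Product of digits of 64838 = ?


6 × 4 × 8 × 3 × 8 = 4608


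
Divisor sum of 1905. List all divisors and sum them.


Divisors of 1905: 1, 3, 5, 15, 127, 381, 635, 1905
Sum = 1 + 3 + 5 + 15 + 127 + 381 + 635 + 1905 = 3072

σ(1905) = 3072


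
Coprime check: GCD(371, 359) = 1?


Euclidean algorithm:
371 = 1 * 359 + 12
359 = 29 * 12 + 11
12 = 1 * 11 + 1
11 = 11 * 1 + 0
GCD(371, 359) = 1

Yes, coprime (GCD = 1)


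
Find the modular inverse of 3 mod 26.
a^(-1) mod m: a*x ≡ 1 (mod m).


Use the extended Euclidean algorithm on (26, 3); each row r = 26*s + 3*t:
r=26, s=1, t=0
r=3, s=0, t=1
q=8: r=2, s=1, t=-8   [26*(1) + 3*(-8) = 2]
q=1: r=1, s=-1, t=9   [26*(-1) + 3*(9) = 1]
q=2: r=0, s=3, t=-26   [26*(3) + 3*(-26) = 0]
GCD = 1 with t = 9, so 3*(9) ≡ 1 (mod 26)
Inverse = 9 mod 26 = 9
Check: 3 * 9 = 27 ≡ 1 (mod 26)

3^(-1) ≡ 9 (mod 26)


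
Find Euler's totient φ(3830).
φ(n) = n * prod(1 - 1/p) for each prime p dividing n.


3830 = 2 × 5 × 383
Prime factors: 2, 5, 383
φ(3830) = 3830 × (1-1/2) × (1-1/5) × (1-1/383)
= 3830 × 1/2 × 4/5 × 382/383 = 1528

φ(3830) = 1528


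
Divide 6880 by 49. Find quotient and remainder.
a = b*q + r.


6880 = 49 * 140 + 20
Check: 6860 + 20 = 6880

q = 140, r = 20


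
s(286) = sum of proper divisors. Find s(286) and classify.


Proper divisors: 1, 2, 11, 13, 22, 26, 143
Sum = 1 + 2 + 11 + 13 + 22 + 26 + 143 = 218
218 < 286 → deficient

s(286) = 218 (deficient)


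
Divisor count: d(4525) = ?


4525 = 5^2 × 181^1
d(4525) = (2+1) × (1+1) = 6

6 divisors


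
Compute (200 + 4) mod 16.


200 + 4 = 204
204 mod 16 = 12


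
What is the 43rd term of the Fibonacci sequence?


Sequence: 1, 1, 2, 3, 5, 8, 13, 21, 34, 55, 89, 144, 233, 377, 610, 987, 1597, 2584, 4181, 6765, 10946, 17711, 28657, 46368, 75025, 121393, 196418, 317811, 514229, 832040, 1346269, 2178309, 3524578, 5702887, 9227465, 14930352, 24157817, 39088169, 63245986, 102334155, 165580141, 267914296, 433494437
F(43) = 433494437


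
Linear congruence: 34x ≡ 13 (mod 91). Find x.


GCD(34, 91) = 1, unique solution
a^(-1) mod 91 = 83
x = 83 * 13 mod 91 = 78

x ≡ 78 (mod 91)


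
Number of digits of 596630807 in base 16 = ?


596630807 in base 16 = 238FDD17
Number of digits = 8

8 digits (base 16)


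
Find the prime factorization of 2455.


2455 / 5 = 491
491 / 491 = 1
2455 = 5 × 491


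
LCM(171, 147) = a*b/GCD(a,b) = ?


GCD(171, 147) = 3
LCM = 171*147/3 = 25137/3 = 8379

LCM = 8379


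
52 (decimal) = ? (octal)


52 (base 10) = 52 (decimal)
52 (decimal) = 64 (base 8)


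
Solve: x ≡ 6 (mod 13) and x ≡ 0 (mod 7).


M = 13*7 = 91
M1 = M/13 = 7, M2 = M/7 = 13
M1^(-1) mod 13 = 2, M2^(-1) mod 7 = 6
x = 6*7*2 + 0*13*6 = 84
84 mod 91 = 84
Check: 84 mod 13 = 6 ✓, 84 mod 7 = 0 ✓

x ≡ 84 (mod 91)


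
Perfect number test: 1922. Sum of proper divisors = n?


Proper divisors of 1922: 1, 2, 31, 62, 961
Sum = 1 + 2 + 31 + 62 + 961 = 1057

No, 1922 is not perfect (1057 ≠ 1922)


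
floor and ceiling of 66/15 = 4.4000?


66/15 = 4.4000
floor = 4
ceil = 5

floor = 4, ceil = 5


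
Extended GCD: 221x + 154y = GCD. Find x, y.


Tabular extended Euclidean (each row: r = 221*s + 154*t):
r=221, s=1, t=0
r=154, s=0, t=1
q=1: r=67, s=1, t=-1   [221*(1) + 154*(-1) = 67]
q=2: r=20, s=-2, t=3   [221*(-2) + 154*(3) = 20]
q=3: r=7, s=7, t=-10   [221*(7) + 154*(-10) = 7]
q=2: r=6, s=-16, t=23   [221*(-16) + 154*(23) = 6]
q=1: r=1, s=23, t=-33   [221*(23) + 154*(-33) = 1]
q=6: r=0, s=-154, t=221   [221*(-154) + 154*(221) = 0]
GCD = 1; from the row with r=1: x=23, y=-33
Check: 221*(23) + 154*(-33) = 5083 - 5082 = 1

GCD = 1, x = 23, y = -33
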